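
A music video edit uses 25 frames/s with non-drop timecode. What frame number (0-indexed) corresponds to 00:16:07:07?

frame 24182

Total seconds to the label: (0 × 3600 + 16 × 60 + 7) = 967.
Frame index = 967 × 25 + 7 = 24182.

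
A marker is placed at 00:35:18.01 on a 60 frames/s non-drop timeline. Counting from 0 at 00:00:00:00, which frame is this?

127081

Total seconds to the label: (0 × 3600 + 35 × 60 + 18) = 2118.
Frame index = 2118 × 60 + 1 = 127081.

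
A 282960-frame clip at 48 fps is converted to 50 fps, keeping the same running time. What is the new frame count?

Target frames = source frames × (target rate / source rate) = 282960 × (50)/(48) = 282960 × 25/24 = 294750.

294750 frames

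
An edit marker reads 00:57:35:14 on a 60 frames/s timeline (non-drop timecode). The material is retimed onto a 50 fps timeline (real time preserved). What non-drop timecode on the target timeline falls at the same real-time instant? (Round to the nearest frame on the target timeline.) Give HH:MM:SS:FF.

00:57:35:12

Source frame index: (0×3600 + 57×60 + 35) × 60 + 14 = 207314.
Real time: 207314 / (60) = 103657/30 s.
Target frame: (103657/30) × (50) = 518285/3 ≈ 172761.667 → 172762.
At 50 labels/s: frame 172762 → 00:57:35:12.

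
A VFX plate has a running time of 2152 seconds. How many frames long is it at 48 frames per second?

Frames = 2152 × 48 = 103296.

103296 frames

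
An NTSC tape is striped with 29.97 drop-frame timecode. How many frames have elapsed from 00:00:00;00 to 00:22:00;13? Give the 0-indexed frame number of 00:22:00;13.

As if non-drop at 30 labels/s: (0 × 3600 + 22 × 60 + 0) × 30 + 13 = 39613.
Minute boundaries passed: 22; those not divisible by 10: 22 − 2 = 20; dropped labels = 2 × 20 = 40.
Actual frame index = 39613 − 40 = 39573.

39573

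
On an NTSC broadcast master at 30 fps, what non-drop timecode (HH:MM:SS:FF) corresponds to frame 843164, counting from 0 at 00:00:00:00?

843164 ÷ 30 = 28105 full seconds, remainder 14 frames.
28105 s = 7 h 48 min 25 s.
Timecode: 07:48:25:14.

07:48:25:14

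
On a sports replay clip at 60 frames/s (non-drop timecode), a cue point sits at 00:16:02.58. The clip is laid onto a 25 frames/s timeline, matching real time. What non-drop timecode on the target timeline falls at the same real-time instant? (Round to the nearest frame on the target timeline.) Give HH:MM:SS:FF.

Source frame index: (0×3600 + 16×60 + 2) × 60 + 58 = 57778.
Real time: 57778 / (60) = 28889/30 s.
Target frame: (28889/30) × (25) = 144445/6 ≈ 24074.167 → 24074.
At 25 labels/s: frame 24074 → 00:16:02:24.

00:16:02:24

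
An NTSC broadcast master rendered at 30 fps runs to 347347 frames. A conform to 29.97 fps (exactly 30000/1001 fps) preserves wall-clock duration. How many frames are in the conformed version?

347000 frames

Target frames = source frames × (target rate / source rate) = 347347 × (30000/1001)/(30) = 347347 × 1000/1001 = 347000.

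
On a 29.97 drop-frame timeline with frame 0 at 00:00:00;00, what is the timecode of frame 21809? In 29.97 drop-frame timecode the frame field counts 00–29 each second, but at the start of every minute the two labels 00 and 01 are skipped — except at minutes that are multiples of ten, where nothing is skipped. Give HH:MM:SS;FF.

Each 10-minute DF block holds 10 × 60 × 30 − 9 × 2 = 17982 frames. 21809 ÷ 17982 → 1 full block, remainder 3827.
Within the partial block the first minute is 1800 frames and each further minute 1798, so 2 further minute boundaries passed. Total skipped labels = 18 × 1 + 2 × 2 = 22.
Non-drop label index = 21809 + 22 = 21831; at 30 labels/s that is 00:12:07:21, i.e. DF 00:12:07;21.

00:12:07;21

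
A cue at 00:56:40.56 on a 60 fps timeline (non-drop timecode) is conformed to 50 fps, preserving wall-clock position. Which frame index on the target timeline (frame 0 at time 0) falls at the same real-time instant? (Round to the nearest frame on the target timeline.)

frame 170047

Source frame index: (0×3600 + 56×60 + 40) × 60 + 56 = 204056.
Real time: 204056 / (60) = 51014/15 s.
Target frame: (51014/15) × (50) = 510140/3 ≈ 170046.667 → 170047.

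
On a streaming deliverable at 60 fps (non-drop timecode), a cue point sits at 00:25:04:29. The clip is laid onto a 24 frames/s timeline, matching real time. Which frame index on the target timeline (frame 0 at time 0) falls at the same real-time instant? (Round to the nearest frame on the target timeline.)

Source frame index: (0×3600 + 25×60 + 4) × 60 + 29 = 90269.
Real time: 90269 / (60) = 90269/60 s.
Target frame: (90269/60) × (24) = 180538/5 ≈ 36107.600 → 36108.

frame 36108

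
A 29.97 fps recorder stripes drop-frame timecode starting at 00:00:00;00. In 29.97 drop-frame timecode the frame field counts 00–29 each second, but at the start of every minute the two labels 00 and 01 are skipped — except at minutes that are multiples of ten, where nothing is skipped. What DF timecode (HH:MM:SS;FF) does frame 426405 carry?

Each 10-minute DF block holds 10 × 60 × 30 − 9 × 2 = 17982 frames. 426405 ÷ 17982 → 23 full blocks, remainder 12819.
Within the partial block the first minute is 1800 frames and each further minute 1798, so 7 further minute boundaries passed. Total skipped labels = 18 × 23 + 2 × 7 = 428.
Non-drop label index = 426405 + 428 = 426833; at 30 labels/s that is 03:57:07:23, i.e. DF 03:57:07;23.

03:57:07;23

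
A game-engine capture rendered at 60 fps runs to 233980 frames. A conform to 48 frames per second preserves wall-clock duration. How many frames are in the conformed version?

187184 frames

Target frames = source frames × (target rate / source rate) = 233980 × (48)/(60) = 233980 × 4/5 = 187184.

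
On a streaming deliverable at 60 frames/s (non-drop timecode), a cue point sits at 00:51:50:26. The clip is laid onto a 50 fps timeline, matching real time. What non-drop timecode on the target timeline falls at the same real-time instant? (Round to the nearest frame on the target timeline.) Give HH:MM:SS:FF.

Source frame index: (0×3600 + 51×60 + 50) × 60 + 26 = 186626.
Real time: 186626 / (60) = 93313/30 s.
Target frame: (93313/30) × (50) = 466565/3 ≈ 155521.667 → 155522.
At 50 labels/s: frame 155522 → 00:51:50:22.

00:51:50:22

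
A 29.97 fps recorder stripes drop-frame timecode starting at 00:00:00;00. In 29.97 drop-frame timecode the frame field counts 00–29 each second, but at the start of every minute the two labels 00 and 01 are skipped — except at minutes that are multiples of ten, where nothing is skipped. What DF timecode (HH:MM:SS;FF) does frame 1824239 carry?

Ten DF minutes hold 17982 frames, so frame 1824239 lies in block 101 (frames 1816182–1834163) with 8057 frames into that block.
The block's first minute is 1800 frames and the rest 1798 each; 8057 frames reaches minute 4, so 101 × 18 + 4 × 2 = 1826 labels have been skipped so far.
Adding those back, label number 1824239 + 1826 = 1826065 at 30 labels/s is 60868 s + 25 f = 16 h 54 min 28 s frame 25, i.e. 16:54:28;25.

16:54:28;25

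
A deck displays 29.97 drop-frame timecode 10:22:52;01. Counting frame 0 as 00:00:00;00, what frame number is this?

1120041

Complete 10-minute blocks: 62, each 17982 frames → 1114884.
Remaining 2 whole minutes in the current block: 1800 + 1 × 1798 = 3598 frames.
Within the current minute: 52 × 30 + 1 − 2 = 1559 (labels ;00/;01 skipped at this minute). Total = 1114884 + 3598 + 1559 = 1120041.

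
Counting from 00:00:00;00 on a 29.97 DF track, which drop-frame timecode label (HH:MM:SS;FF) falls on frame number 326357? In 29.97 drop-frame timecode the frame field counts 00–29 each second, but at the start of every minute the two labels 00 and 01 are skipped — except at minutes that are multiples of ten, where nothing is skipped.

Ten DF minutes hold 17982 frames, so frame 326357 lies in block 18 (frames 323676–341657) with 2681 frames into that block.
The block's first minute is 1800 frames and the rest 1798 each; 2681 frames reaches minute 1, so 18 × 18 + 1 × 2 = 326 labels have been skipped so far.
Adding those back, label number 326357 + 326 = 326683 at 30 labels/s is 10889 s + 13 f = 3 h 1 min 29 s frame 13, i.e. 03:01:29;13.

03:01:29;13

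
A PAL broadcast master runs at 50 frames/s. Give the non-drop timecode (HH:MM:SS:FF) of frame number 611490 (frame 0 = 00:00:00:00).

611490 ÷ 50 = 12229 full seconds, remainder 40 frames.
12229 s = 3 h 23 min 49 s.
Timecode: 03:23:49:40.

03:23:49:40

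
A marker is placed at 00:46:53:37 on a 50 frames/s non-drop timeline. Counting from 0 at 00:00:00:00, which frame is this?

140687

Total seconds to the label: (0 × 3600 + 46 × 60 + 53) = 2813.
Frame index = 2813 × 50 + 37 = 140687.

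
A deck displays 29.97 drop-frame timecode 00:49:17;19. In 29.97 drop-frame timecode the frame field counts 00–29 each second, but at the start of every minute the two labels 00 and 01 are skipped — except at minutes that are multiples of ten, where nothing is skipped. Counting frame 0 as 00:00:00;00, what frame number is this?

88639

As if non-drop at 30 labels/s: (0 × 3600 + 49 × 60 + 17) × 30 + 19 = 88729.
Minute boundaries passed: 49; those not divisible by 10: 49 − 4 = 45; dropped labels = 2 × 45 = 90.
Actual frame index = 88729 − 90 = 88639.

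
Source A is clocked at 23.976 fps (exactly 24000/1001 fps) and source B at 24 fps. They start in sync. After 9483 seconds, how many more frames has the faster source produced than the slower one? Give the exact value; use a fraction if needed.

227592/1001 frames

A emits 24000/1001 × 9483 = 227592000/1001 frames; B emits 24 × 9483 = 227592.
Difference = 227592/1001 frames (≈ 227.3646); B is ahead of A.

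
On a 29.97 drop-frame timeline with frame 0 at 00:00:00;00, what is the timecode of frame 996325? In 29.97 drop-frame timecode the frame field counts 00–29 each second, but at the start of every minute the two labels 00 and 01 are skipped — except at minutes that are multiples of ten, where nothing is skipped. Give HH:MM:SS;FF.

Each 10-minute DF block holds 10 × 60 × 30 − 9 × 2 = 17982 frames. 996325 ÷ 17982 → 55 full blocks, remainder 7315.
Within the partial block the first minute is 1800 frames and each further minute 1798, so 4 further minute boundaries passed. Total skipped labels = 18 × 55 + 2 × 4 = 998.
Non-drop label index = 996325 + 998 = 997323; at 30 labels/s that is 09:14:04:03, i.e. DF 09:14:04;03.

09:14:04;03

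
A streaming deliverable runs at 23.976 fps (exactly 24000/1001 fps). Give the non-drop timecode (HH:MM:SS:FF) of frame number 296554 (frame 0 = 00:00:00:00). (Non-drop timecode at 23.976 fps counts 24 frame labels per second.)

03:25:56:10

296554 ÷ 24 = 12356 full seconds, remainder 10 frames.
12356 s = 3 h 25 min 56 s.
Timecode: 03:25:56:10.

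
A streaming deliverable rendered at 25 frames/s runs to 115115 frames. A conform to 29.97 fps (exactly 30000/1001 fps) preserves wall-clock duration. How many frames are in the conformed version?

Target frames = source frames × (target rate / source rate) = 115115 × (30000/1001)/(25) = 115115 × 1200/1001 = 138000.

138000 frames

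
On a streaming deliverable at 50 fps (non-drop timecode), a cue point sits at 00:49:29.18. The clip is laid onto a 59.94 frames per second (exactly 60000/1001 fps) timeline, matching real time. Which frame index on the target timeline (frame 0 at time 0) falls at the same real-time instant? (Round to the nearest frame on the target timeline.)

Source frame index: (0×3600 + 49×60 + 29) × 50 + 18 = 148468.
Real time: 148468 / (50) = 74234/25 s.
Target frame: (74234/25) × (60000/1001) = 178161600/1001 ≈ 177983.616 → 177984.

frame 177984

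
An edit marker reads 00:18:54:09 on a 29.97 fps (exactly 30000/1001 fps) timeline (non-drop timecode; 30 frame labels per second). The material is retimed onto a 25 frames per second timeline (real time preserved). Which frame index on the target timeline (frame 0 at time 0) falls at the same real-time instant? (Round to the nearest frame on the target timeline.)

Source frame index: (0×3600 + 18×60 + 54) × 30 + 9 = 34029.
Real time: 34029 / (30000/1001) = 11354343/10000 s.
Target frame: (11354343/10000) × (25) = 11354343/400 ≈ 28385.857 → 28386.

frame 28386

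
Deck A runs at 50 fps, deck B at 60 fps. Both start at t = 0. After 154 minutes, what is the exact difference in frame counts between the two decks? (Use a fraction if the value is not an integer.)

92400 frames

154 min = 9240 s.
A emits 50 × 9240 = 462000 frames; B emits 60 × 9240 = 554400.
Difference = 92400 frames; B is ahead of A.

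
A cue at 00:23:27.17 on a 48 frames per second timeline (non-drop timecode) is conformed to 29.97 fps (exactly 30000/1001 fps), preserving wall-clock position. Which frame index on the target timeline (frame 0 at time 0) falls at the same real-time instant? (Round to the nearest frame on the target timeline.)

frame 42178

Source frame index: (0×3600 + 23×60 + 27) × 48 + 17 = 67553.
Real time: 67553 / (48) = 67553/48 s.
Target frame: (67553/48) × (30000/1001) = 42220625/1001 ≈ 42178.447 → 42178.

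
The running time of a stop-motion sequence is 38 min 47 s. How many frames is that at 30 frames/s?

38 min 47 s = 2327 s.
Frames = 2327 × 30 = 69810.

69810 frames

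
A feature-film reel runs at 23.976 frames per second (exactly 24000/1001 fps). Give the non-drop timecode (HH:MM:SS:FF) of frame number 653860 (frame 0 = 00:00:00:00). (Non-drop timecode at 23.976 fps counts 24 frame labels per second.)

653860 ÷ 24 = 27244 full seconds, remainder 4 frames.
27244 s = 7 h 34 min 4 s.
Timecode: 07:34:04:04.

07:34:04:04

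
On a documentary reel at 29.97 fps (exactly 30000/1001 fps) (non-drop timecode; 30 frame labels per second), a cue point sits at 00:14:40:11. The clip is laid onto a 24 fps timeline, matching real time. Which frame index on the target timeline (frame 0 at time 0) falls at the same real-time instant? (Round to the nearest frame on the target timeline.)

frame 21150

Source frame index: (0×3600 + 14×60 + 40) × 30 + 11 = 26411.
Real time: 26411 / (30000/1001) = 26437411/30000 s.
Target frame: (26437411/30000) × (24) = 26437411/1250 ≈ 21149.929 → 21150.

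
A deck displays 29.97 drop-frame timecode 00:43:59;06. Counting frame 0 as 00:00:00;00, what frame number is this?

79098

Complete 10-minute blocks: 4, each 17982 frames → 71928.
Remaining 3 whole minutes in the current block: 1800 + 2 × 1798 = 5396 frames.
Within the current minute: 59 × 30 + 6 − 2 = 1774 (labels ;00/;01 skipped at this minute). Total = 71928 + 5396 + 1774 = 79098.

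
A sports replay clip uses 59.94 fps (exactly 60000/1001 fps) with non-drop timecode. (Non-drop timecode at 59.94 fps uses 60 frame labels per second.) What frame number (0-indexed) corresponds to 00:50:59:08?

Total seconds to the label: (0 × 3600 + 50 × 60 + 59) = 3059.
Frame index = 3059 × 60 + 8 = 183548.

frame 183548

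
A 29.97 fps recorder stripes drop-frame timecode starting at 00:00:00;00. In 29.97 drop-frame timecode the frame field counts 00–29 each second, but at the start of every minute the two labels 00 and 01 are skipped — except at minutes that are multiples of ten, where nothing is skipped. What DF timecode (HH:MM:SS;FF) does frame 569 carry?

Ten DF minutes hold 17982 frames, so frame 569 lies in block 0 (frames 0–17981) with 569 frames into that block.
The block's first minute is 1800 frames and the rest 1798 each; 569 frames reaches minute 0, so 0 × 18 + 0 × 2 = 0 labels have been skipped so far.
Adding those back, label number 569 + 0 = 569 at 30 labels/s is 18 s + 29 f = 0 h 0 min 18 s frame 29, i.e. 00:00:18;29.

00:00:18;29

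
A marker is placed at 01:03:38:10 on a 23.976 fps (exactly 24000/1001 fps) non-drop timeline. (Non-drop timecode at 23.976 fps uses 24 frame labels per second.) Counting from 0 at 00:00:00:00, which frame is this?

91642

Total seconds to the label: (1 × 3600 + 3 × 60 + 38) = 3818.
Frame index = 3818 × 24 + 10 = 91642.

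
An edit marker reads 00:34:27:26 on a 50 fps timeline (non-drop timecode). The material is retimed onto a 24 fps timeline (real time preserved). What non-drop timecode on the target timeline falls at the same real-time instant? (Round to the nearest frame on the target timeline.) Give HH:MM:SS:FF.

Source frame index: (0×3600 + 34×60 + 27) × 50 + 26 = 103376.
Real time: 103376 / (50) = 51688/25 s.
Target frame: (51688/25) × (24) = 1240512/25 ≈ 49620.480 → 49620.
At 24 labels/s: frame 49620 → 00:34:27:12.

00:34:27:12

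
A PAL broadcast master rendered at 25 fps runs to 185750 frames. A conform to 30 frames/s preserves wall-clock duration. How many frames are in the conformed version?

Target frames = source frames × (target rate / source rate) = 185750 × (30)/(25) = 185750 × 6/5 = 222900.

222900 frames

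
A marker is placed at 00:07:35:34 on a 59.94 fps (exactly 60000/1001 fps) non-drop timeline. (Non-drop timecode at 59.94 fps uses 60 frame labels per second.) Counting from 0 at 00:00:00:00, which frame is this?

27334

Total seconds to the label: (0 × 3600 + 7 × 60 + 35) = 455.
Frame index = 455 × 60 + 34 = 27334.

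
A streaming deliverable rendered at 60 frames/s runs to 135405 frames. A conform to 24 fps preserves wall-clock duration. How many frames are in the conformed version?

54162 frames

Frames at target rate = 135405 × (24) / (60) = 54162.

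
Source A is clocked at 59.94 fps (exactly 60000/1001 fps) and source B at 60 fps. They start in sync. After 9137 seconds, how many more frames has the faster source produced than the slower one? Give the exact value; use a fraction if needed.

A emits 60000/1001 × 9137 = 548220000/1001 frames; B emits 60 × 9137 = 548220.
Difference = 548220/1001 frames (≈ 547.6723); B is ahead of A.

548220/1001 frames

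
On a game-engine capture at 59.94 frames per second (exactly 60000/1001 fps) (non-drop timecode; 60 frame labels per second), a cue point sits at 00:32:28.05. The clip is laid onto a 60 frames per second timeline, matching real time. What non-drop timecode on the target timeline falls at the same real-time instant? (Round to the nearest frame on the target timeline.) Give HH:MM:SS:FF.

00:32:30:02

Source frame index: (0×3600 + 32×60 + 28) × 60 + 5 = 116885.
Real time: 116885 / (60000/1001) = 23400377/12000 s.
Target frame: (23400377/12000) × (60) = 23400377/200 ≈ 117001.885 → 117002.
At 60 labels/s: frame 117002 → 00:32:30:02.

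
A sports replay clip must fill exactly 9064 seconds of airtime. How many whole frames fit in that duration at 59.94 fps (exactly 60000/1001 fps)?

Frames = 9064 × 60000/1001 = 49440000/91 ≈ 543296.7033.
Complete frames: 543296.

543296 frames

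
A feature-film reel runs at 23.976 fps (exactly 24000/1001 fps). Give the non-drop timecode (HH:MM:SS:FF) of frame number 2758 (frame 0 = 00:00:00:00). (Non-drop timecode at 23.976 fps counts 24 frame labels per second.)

2758 ÷ 24 = 114 full seconds, remainder 22 frames.
114 s = 0 h 1 min 54 s.
Timecode: 00:01:54:22.

00:01:54:22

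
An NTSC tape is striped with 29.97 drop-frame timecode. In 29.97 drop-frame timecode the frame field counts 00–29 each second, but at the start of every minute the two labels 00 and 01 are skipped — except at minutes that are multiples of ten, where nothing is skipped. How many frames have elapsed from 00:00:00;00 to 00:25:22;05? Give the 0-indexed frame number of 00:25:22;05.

As if non-drop at 30 labels/s: (0 × 3600 + 25 × 60 + 22) × 30 + 5 = 45665.
Minute boundaries passed: 25; those not divisible by 10: 25 − 2 = 23; dropped labels = 2 × 23 = 46.
Actual frame index = 45665 − 46 = 45619.

45619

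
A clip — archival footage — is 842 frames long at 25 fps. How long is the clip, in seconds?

33.68 seconds

Running time = 842 / (25) = 33.68 s.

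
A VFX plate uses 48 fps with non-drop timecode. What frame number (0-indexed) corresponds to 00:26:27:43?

Total seconds to the label: (0 × 3600 + 26 × 60 + 27) = 1587.
Frame index = 1587 × 48 + 43 = 76219.

frame 76219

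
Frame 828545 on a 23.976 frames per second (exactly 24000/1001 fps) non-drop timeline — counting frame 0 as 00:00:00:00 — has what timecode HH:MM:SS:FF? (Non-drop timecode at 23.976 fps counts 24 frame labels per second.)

09:35:22:17

828545 ÷ 24 = 34522 full seconds, remainder 17 frames.
34522 s = 9 h 35 min 22 s.
Timecode: 09:35:22:17.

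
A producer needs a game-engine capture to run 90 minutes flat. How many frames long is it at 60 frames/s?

90 min = 5400 s.
Frames = 5400 × 60 = 324000.

324000 frames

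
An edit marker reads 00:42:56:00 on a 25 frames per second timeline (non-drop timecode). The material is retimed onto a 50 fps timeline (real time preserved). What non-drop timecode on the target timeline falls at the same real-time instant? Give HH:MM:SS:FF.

Source frame index: (0×3600 + 42×60 + 56) × 25 + 0 = 64400.
Real time: 64400 / (25) = 2576 s.
Target frame: (2576) × (50) = 128800.
At 50 labels/s: frame 128800 → 00:42:56:00.

00:42:56:00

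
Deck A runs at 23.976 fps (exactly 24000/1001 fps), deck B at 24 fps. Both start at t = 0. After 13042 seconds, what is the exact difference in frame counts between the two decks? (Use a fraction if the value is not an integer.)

313008/1001 frames

A emits 24000/1001 × 13042 = 313008000/1001 frames; B emits 24 × 13042 = 313008.
Difference = 313008/1001 frames (≈ 312.6953); B is ahead of A.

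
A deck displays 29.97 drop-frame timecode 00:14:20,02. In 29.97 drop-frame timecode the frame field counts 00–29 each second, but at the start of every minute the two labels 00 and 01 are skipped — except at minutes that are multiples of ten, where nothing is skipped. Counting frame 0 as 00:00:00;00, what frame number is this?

25776

Complete 10-minute blocks: 1, each 17982 frames → 17982.
Remaining 4 whole minutes in the current block: 1800 + 3 × 1798 = 7194 frames.
Within the current minute: 20 × 30 + 2 − 2 = 600 (labels ;00/;01 skipped at this minute). Total = 17982 + 7194 + 600 = 25776.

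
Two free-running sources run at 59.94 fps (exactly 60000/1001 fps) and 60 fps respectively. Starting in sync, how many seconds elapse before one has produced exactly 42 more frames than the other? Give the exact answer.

700.7 seconds

The gap grows by |60 − 60000/1001| = 60/1001 frames per second.
Time for a 42-frame gap: 42 ÷ (60/1001) = 700.7 s.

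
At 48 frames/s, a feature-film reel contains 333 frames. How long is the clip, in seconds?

6.9375 seconds

Running time = 333 / (48) = 6.9375 s.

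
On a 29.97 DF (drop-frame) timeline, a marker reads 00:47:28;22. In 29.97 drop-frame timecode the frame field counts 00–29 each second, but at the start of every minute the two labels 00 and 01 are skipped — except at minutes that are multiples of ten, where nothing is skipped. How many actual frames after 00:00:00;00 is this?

85376

As if non-drop at 30 labels/s: (0 × 3600 + 47 × 60 + 28) × 30 + 22 = 85462.
Minute boundaries passed: 47; those not divisible by 10: 47 − 4 = 43; dropped labels = 2 × 43 = 86.
Actual frame index = 85462 − 86 = 85376.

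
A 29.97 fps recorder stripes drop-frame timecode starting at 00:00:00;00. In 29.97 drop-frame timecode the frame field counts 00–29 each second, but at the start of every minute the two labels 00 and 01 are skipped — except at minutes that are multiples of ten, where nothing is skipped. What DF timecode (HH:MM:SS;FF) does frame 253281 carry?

Each 10-minute DF block holds 10 × 60 × 30 − 9 × 2 = 17982 frames. 253281 ÷ 17982 → 14 full blocks, remainder 1533.
Within the partial block the first minute is 1800 frames and each further minute 1798, so 0 further minute boundaries passed. Total skipped labels = 18 × 14 + 2 × 0 = 252.
Non-drop label index = 253281 + 252 = 253533; at 30 labels/s that is 02:20:51:03, i.e. DF 02:20:51;03.

02:20:51;03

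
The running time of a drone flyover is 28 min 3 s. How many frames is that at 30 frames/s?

28 min 3 s = 1683 s.
Frames = 1683 × 30 = 50490.

50490 frames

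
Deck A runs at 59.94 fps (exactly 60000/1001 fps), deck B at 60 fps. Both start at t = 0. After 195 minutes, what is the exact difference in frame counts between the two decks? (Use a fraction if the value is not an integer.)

195 min = 11700 s.
A emits 60000/1001 × 11700 = 54000000/77 frames; B emits 60 × 11700 = 702000.
Difference = 54000/77 frames (≈ 701.2987); B is ahead of A.

54000/77 frames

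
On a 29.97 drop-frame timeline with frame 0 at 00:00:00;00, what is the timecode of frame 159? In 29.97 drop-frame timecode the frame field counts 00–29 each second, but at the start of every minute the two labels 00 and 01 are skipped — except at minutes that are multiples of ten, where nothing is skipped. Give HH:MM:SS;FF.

Each 10-minute DF block holds 10 × 60 × 30 − 9 × 2 = 17982 frames. 159 ÷ 17982 → 0 full blocks, remainder 159.
Within the partial block the first minute is 1800 frames and each further minute 1798, so 0 further minute boundaries passed. Total skipped labels = 18 × 0 + 2 × 0 = 0.
Non-drop label index = 159 + 0 = 159; at 30 labels/s that is 00:00:05:09, i.e. DF 00:00:05;09.

00:00:05;09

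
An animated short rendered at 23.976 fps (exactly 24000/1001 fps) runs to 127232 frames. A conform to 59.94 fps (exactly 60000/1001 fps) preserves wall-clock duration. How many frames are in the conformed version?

318080 frames

Target frames = source frames × (target rate / source rate) = 127232 × (60000/1001)/(24000/1001) = 127232 × 5/2 = 318080.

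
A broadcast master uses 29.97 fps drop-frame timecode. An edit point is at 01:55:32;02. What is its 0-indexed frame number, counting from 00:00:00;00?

As if non-drop at 30 labels/s: (1 × 3600 + 55 × 60 + 32) × 30 + 2 = 207962.
Minute boundaries passed: 115; those not divisible by 10: 115 − 11 = 104; dropped labels = 2 × 104 = 208.
Actual frame index = 207962 − 208 = 207754.

207754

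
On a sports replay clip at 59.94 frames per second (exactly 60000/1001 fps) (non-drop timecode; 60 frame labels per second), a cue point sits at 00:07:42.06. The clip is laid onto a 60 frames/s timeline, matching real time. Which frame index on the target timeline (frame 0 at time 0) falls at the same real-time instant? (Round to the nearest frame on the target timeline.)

frame 27754

Source frame index: (0×3600 + 7×60 + 42) × 60 + 6 = 27726.
Real time: 27726 / (60000/1001) = 4625621/10000 s.
Target frame: (4625621/10000) × (60) = 13876863/500 ≈ 27753.726 → 27754.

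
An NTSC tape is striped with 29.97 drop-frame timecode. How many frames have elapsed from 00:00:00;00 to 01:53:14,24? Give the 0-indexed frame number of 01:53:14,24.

As if non-drop at 30 labels/s: (1 × 3600 + 53 × 60 + 14) × 30 + 24 = 203844.
Minute boundaries passed: 113; those not divisible by 10: 113 − 11 = 102; dropped labels = 2 × 102 = 204.
Actual frame index = 203844 − 204 = 203640.

203640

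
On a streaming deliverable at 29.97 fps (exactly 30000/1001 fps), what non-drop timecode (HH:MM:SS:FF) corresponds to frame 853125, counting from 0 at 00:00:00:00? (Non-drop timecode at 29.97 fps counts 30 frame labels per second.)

853125 ÷ 30 = 28437 full seconds, remainder 15 frames.
28437 s = 7 h 53 min 57 s.
Timecode: 07:53:57:15.

07:53:57:15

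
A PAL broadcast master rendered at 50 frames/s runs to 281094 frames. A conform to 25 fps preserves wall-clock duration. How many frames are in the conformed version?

140547 frames

Target frames = source frames × (target rate / source rate) = 281094 × (25)/(50) = 281094 × 1/2 = 140547.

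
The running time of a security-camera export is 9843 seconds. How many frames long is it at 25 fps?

Frames = 9843 × 25 = 246075.

246075 frames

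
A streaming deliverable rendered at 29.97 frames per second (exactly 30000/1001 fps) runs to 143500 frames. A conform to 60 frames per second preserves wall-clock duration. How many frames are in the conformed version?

287287 frames

Target frames = source frames × (target rate / source rate) = 143500 × (60)/(30000/1001) = 143500 × 1001/500 = 287287.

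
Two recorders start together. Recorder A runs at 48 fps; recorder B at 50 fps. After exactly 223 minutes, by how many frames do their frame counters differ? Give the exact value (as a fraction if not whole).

26760 frames

223 min = 13380 s.
A emits 48 × 13380 = 642240 frames; B emits 50 × 13380 = 669000.
Difference = 26760 frames; B is ahead of A.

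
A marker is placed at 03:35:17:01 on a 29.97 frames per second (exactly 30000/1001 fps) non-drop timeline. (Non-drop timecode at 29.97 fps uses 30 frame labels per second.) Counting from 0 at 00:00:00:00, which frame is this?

Total seconds to the label: (3 × 3600 + 35 × 60 + 17) = 12917.
Frame index = 12917 × 30 + 1 = 387511.

frame 387511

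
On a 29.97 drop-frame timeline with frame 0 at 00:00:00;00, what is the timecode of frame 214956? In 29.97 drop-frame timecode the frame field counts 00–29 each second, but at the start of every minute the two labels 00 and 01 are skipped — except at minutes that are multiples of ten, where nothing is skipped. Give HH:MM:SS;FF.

Ten DF minutes hold 17982 frames, so frame 214956 lies in block 11 (frames 197802–215783) with 17154 frames into that block.
The block's first minute is 1800 frames and the rest 1798 each; 17154 frames reaches minute 9, so 11 × 18 + 9 × 2 = 216 labels have been skipped so far.
Adding those back, label number 214956 + 216 = 215172 at 30 labels/s is 7172 s + 12 f = 1 h 59 min 32 s frame 12, i.e. 01:59:32;12.

01:59:32;12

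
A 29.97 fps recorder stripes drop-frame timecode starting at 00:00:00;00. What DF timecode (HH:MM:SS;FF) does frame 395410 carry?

03:39:53;16

Each 10-minute DF block holds 10 × 60 × 30 − 9 × 2 = 17982 frames. 395410 ÷ 17982 → 21 full blocks, remainder 17788.
Within the partial block the first minute is 1800 frames and each further minute 1798, so 9 further minute boundaries passed. Total skipped labels = 18 × 21 + 2 × 9 = 396.
Non-drop label index = 395410 + 396 = 395806; at 30 labels/s that is 03:39:53:16, i.e. DF 03:39:53;16.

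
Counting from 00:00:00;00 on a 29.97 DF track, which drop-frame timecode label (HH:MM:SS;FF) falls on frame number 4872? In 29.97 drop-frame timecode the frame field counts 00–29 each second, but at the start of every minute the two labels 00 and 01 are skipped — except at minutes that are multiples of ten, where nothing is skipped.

00:02:42;16

Ten DF minutes hold 17982 frames, so frame 4872 lies in block 0 (frames 0–17981) with 4872 frames into that block.
The block's first minute is 1800 frames and the rest 1798 each; 4872 frames reaches minute 2, so 0 × 18 + 2 × 2 = 4 labels have been skipped so far.
Adding those back, label number 4872 + 4 = 4876 at 30 labels/s is 162 s + 16 f = 0 h 2 min 42 s frame 16, i.e. 00:02:42;16.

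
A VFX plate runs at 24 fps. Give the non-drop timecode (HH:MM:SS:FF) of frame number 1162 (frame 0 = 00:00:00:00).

1162 ÷ 24 = 48 full seconds, remainder 10 frames.
48 s = 0 h 0 min 48 s.
Timecode: 00:00:48:10.

00:00:48:10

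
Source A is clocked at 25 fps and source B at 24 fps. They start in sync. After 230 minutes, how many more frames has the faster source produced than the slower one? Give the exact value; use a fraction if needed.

13800 frames

230 min = 13800 s.
A emits 25 × 13800 = 345000 frames; B emits 24 × 13800 = 331200.
Difference = 13800 frames; B is behind A.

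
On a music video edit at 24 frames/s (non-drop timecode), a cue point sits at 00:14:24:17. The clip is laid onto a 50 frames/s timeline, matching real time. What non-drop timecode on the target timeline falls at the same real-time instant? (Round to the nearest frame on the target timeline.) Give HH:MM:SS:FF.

Source frame index: (0×3600 + 14×60 + 24) × 24 + 17 = 20753.
Real time: 20753 / (24) = 20753/24 s.
Target frame: (20753/24) × (50) = 518825/12 ≈ 43235.417 → 43235.
At 50 labels/s: frame 43235 → 00:14:24:35.

00:14:24:35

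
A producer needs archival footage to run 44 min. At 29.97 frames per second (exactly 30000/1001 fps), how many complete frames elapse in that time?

79120 frames

44 min = 2640 s.
Frames = 2640 × 30000/1001 = 7200000/91 ≈ 79120.8791.
Complete frames: 79120.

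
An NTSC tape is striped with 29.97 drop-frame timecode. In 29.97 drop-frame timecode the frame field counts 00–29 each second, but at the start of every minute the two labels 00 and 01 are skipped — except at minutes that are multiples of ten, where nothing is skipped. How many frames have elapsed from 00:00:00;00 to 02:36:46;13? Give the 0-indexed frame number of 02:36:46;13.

As if non-drop at 30 labels/s: (2 × 3600 + 36 × 60 + 46) × 30 + 13 = 282193.
Minute boundaries passed: 156; those not divisible by 10: 156 − 15 = 141; dropped labels = 2 × 141 = 282.
Actual frame index = 282193 − 282 = 281911.

281911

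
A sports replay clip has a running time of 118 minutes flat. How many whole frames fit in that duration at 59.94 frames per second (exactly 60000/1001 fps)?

118 min = 7080 s.
Frames = 7080 × 60000/1001 = 424800000/1001 ≈ 424375.6244.
Complete frames: 424375.

424375 frames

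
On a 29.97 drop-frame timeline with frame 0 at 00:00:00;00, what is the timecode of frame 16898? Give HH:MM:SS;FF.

00:09:23;26

Each 10-minute DF block holds 10 × 60 × 30 − 9 × 2 = 17982 frames. 16898 ÷ 17982 → 0 full blocks, remainder 16898.
Within the partial block the first minute is 1800 frames and each further minute 1798, so 9 further minute boundaries passed. Total skipped labels = 18 × 0 + 2 × 9 = 18.
Non-drop label index = 16898 + 18 = 16916; at 30 labels/s that is 00:09:23:26, i.e. DF 00:09:23;26.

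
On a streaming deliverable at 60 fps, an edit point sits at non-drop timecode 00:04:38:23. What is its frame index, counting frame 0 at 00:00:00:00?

Total seconds to the label: (0 × 3600 + 4 × 60 + 38) = 278.
Frame index = 278 × 60 + 23 = 16703.

frame 16703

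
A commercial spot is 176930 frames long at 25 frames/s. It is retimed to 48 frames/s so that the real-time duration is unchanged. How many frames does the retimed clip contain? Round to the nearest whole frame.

339706 frames

Frames at target rate = 176930 × (48) / (25) = 1698528/5 ≈ 339705.600.
Nearest whole frame: 339706.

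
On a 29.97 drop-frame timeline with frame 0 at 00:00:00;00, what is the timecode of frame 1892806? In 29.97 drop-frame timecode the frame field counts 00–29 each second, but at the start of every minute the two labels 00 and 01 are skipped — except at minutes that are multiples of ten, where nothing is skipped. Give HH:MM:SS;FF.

17:32:36;20

Each 10-minute DF block holds 10 × 60 × 30 − 9 × 2 = 17982 frames. 1892806 ÷ 17982 → 105 full blocks, remainder 4696.
Within the partial block the first minute is 1800 frames and each further minute 1798, so 2 further minute boundaries passed. Total skipped labels = 18 × 105 + 2 × 2 = 1894.
Non-drop label index = 1892806 + 1894 = 1894700; at 30 labels/s that is 17:32:36:20, i.e. DF 17:32:36;20.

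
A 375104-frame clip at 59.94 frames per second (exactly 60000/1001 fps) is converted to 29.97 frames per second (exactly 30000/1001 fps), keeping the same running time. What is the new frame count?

187552 frames

Target frames = source frames × (target rate / source rate) = 375104 × (30000/1001)/(60000/1001) = 375104 × 1/2 = 187552.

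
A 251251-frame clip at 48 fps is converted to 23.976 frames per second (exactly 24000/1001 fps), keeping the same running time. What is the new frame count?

Target frames = source frames × (target rate / source rate) = 251251 × (24000/1001)/(48) = 251251 × 500/1001 = 125500.

125500 frames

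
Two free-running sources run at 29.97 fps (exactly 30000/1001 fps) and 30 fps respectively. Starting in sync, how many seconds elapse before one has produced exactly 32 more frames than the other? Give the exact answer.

16016/15 seconds

The gap grows by |30 − 30000/1001| = 30/1001 frames per second.
Time for a 32-frame gap: 32 ÷ (30/1001) = 16016/15 s.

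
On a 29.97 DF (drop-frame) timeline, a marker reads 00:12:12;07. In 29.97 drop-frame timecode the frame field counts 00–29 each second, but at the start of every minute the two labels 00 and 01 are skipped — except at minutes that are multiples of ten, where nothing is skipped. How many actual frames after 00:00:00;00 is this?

Complete 10-minute blocks: 1, each 17982 frames → 17982.
Remaining 2 whole minutes in the current block: 1800 + 1 × 1798 = 3598 frames.
Within the current minute: 12 × 30 + 7 − 2 = 365 (labels ;00/;01 skipped at this minute). Total = 17982 + 3598 + 365 = 21945.

21945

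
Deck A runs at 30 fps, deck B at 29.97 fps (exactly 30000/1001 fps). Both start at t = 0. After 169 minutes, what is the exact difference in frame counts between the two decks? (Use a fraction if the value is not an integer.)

23400/77 frames

169 min = 10140 s.
A emits 30 × 10140 = 304200 frames; B emits 30000/1001 × 10140 = 23400000/77.
Difference = 23400/77 frames (≈ 303.8961); B is behind A.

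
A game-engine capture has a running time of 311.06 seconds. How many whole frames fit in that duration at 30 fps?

9331 frames

Frames = 311.06 × 30 = 46659/5 ≈ 9331.8000.
Complete frames: 9331.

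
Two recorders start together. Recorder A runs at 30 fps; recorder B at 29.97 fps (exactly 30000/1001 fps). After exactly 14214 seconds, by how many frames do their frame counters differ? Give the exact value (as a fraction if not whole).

426420/1001 frames

A emits 30 × 14214 = 426420 frames; B emits 30000/1001 × 14214 = 426420000/1001.
Difference = 426420/1001 frames (≈ 425.9940); B is behind A.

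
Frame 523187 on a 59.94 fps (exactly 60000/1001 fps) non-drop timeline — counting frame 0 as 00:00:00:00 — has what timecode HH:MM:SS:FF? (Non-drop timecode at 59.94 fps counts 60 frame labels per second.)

523187 ÷ 60 = 8719 full seconds, remainder 47 frames.
8719 s = 2 h 25 min 19 s.
Timecode: 02:25:19:47.

02:25:19:47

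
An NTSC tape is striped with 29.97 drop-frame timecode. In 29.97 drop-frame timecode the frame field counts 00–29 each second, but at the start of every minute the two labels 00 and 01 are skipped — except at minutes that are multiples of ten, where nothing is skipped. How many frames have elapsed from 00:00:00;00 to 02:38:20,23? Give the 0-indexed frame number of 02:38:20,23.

284737

Complete 10-minute blocks: 15, each 17982 frames → 269730.
Remaining 8 whole minutes in the current block: 1800 + 7 × 1798 = 14386 frames.
Within the current minute: 20 × 30 + 23 − 2 = 621 (labels ;00/;01 skipped at this minute). Total = 269730 + 14386 + 621 = 284737.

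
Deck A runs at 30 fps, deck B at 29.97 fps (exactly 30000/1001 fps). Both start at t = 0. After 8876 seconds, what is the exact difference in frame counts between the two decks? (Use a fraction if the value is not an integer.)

A emits 30 × 8876 = 266280 frames; B emits 30000/1001 × 8876 = 38040000/143.
Difference = 38040/143 frames (≈ 266.0140); B is behind A.

38040/143 frames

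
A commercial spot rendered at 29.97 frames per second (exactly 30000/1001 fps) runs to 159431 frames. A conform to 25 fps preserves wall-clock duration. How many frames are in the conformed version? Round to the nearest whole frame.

132992 frames

Frames at target rate = 159431 × (25) / (30000/1001) = 159590431/1200 ≈ 132992.026.
Nearest whole frame: 132992.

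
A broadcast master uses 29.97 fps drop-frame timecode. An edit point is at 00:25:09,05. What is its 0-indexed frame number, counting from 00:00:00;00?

45229

As if non-drop at 30 labels/s: (0 × 3600 + 25 × 60 + 9) × 30 + 5 = 45275.
Minute boundaries passed: 25; those not divisible by 10: 25 − 2 = 23; dropped labels = 2 × 23 = 46.
Actual frame index = 45275 − 46 = 45229.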